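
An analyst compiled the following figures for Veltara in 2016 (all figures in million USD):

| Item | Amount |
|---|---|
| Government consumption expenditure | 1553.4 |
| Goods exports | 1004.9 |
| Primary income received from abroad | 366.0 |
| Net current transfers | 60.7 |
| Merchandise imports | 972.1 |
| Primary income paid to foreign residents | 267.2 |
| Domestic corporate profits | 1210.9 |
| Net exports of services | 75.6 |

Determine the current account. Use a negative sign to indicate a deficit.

267.9

Goods balance = 1004.9 - 972.1 = 32.8
Services balance = 75.6
Trade balance (goods + services) = 32.8 + 75.6 = 108.4
Net primary income = 366.0 - 267.2 = 98.8
Net secondary income = 60.7
Current account = 108.4 + 98.8 + 60.7 = 267.9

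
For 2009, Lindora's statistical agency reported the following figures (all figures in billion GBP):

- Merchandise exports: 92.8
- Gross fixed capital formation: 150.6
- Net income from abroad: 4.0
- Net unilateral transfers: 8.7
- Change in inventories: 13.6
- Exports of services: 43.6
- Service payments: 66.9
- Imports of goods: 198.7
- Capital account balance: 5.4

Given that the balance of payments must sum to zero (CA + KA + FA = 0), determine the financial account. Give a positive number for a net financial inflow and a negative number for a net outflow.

Goods balance = 92.8 - 198.7 = -105.9
Services balance = 43.6 - 66.9 = -23.3
Trade balance (goods + services) = -105.9 + (-23.3) = -129.2
Net primary income = 4.0
Net secondary income = 8.7
Current account = -129.2 + 4.0 + 8.7 = -116.5
Financial account = -(-116.5 + 5.4) = 111.1

111.1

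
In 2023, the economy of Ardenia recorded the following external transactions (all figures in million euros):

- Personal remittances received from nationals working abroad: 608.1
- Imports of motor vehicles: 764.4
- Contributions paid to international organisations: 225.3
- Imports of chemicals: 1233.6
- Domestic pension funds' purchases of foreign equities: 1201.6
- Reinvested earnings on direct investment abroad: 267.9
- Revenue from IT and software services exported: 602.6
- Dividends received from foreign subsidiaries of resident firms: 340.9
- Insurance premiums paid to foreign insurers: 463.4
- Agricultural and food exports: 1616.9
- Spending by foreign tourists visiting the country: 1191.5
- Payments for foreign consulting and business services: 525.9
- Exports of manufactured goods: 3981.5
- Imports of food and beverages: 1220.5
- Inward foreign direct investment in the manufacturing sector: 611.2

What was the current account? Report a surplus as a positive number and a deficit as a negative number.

Goods: 1616.9 - 764.4 - 1220.5 + 3981.5 - 1233.6 = 2379.9
Services: -525.9 - 463.4 + 1191.5 + 602.6 = 804.8
Primary income: 340.9 + 267.9 = 608.8
Secondary income: -225.3 + 608.1 = 382.8
Current account = 2379.9 + 804.8 + 608.8 + 382.8 = 4176.3
(Excluded from the current account — financial account: domestic pension funds' purchases of foreign equities 1201.6, inward foreign direct investment in the manufacturing sector 611.2.)

4176.3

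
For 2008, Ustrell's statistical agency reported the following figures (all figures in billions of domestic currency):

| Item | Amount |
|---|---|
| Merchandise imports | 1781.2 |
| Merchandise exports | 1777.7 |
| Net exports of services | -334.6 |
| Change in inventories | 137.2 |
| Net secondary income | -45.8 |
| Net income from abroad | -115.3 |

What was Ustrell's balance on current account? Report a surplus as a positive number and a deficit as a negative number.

-499.2

Goods balance = 1777.7 - 1781.2 = -3.5
Services balance = -334.6
Trade balance (goods + services) = -3.5 + (-334.6) = -338.1
Net primary income = -115.3
Net secondary income = -45.8
Current account = -338.1 + (-115.3) + (-45.8) = -499.2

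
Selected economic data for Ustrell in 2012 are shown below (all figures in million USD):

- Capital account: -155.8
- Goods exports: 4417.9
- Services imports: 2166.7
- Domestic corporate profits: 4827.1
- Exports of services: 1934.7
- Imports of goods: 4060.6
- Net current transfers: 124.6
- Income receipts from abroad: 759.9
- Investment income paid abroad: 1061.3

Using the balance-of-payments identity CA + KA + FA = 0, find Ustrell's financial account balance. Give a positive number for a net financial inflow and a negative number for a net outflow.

207.3

Goods balance = 4417.9 - 4060.6 = 357.3
Services balance = 1934.7 - 2166.7 = -232.0
Trade balance (goods + services) = 357.3 + (-232.0) = 125.3
Net primary income = 759.9 - 1061.3 = -301.4
Net secondary income = 124.6
Current account = 125.3 + (-301.4) + 124.6 = -51.5
Financial account = -(-51.5 + (-155.8)) = 207.3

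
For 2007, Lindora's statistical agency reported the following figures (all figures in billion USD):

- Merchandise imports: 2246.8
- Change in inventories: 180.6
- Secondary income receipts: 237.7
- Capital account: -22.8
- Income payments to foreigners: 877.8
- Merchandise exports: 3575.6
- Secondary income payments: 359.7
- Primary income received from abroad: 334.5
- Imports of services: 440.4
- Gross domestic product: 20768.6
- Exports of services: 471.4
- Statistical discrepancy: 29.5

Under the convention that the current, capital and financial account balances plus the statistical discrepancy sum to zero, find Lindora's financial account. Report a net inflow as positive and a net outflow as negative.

Goods balance = 3575.6 - 2246.8 = 1328.8
Services balance = 471.4 - 440.4 = 31.0
Trade balance (goods + services) = 1328.8 + 31.0 = 1359.8
Net primary income = 334.5 - 877.8 = -543.3
Net secondary income = 237.7 - 359.7 = -122.0
Current account = 1359.8 + (-543.3) + (-122.0) = 694.5
Financial account = -(694.5 + (-22.8) + 29.5) = -701.2

-701.2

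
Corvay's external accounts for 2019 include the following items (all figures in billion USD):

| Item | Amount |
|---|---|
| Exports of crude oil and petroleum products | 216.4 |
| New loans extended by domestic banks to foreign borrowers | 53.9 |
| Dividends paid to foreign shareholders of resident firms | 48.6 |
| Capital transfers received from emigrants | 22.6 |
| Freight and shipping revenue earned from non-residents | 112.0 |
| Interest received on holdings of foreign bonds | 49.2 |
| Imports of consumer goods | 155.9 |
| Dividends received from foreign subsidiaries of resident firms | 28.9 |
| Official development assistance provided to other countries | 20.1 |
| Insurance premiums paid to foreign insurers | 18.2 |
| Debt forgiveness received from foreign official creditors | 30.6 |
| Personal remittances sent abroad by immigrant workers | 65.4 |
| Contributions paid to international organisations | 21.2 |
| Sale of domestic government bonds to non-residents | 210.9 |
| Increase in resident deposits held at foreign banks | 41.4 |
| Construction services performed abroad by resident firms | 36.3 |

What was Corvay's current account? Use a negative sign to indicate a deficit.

113.4

Goods: -155.9 + 216.4 = 60.5
Services: 36.3 + 112.0 - 18.2 = 130.1
Primary income: 28.9 - 48.6 + 49.2 = 29.5
Secondary income: -20.1 - 65.4 - 21.2 = -106.7
Current account = 60.5 + 130.1 + 29.5 + (-106.7) = 113.4
(Excluded from the current account — financial account: new loans extended by domestic banks to foreign borrowers 53.9, sale of domestic government bonds to non-residents 210.9, increase in resident deposits held at foreign banks 41.4; capital account: capital transfers received from emigrants 22.6, debt forgiveness received from foreign official creditors 30.6.)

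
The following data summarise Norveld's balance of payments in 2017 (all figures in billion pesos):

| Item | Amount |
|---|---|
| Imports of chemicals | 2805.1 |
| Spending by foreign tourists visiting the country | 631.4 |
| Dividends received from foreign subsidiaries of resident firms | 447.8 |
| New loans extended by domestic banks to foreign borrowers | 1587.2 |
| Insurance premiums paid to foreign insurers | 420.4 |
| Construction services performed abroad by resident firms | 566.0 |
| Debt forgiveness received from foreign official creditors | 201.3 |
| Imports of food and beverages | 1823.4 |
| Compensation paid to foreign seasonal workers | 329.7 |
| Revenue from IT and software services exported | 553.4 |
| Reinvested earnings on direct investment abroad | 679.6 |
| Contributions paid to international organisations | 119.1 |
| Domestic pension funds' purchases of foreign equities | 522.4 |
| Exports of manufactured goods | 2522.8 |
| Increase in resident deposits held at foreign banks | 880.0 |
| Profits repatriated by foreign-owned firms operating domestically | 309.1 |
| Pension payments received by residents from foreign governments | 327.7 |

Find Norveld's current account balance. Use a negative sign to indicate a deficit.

Goods: -2805.1 + 2522.8 - 1823.4 = -2105.7
Services: 631.4 - 420.4 + 553.4 + 566.0 = 1330.4
Primary income: 447.8 - 309.1 - 329.7 + 679.6 = 488.6
Secondary income: -119.1 + 327.7 = 208.6
Current account = (-2105.7) + 1330.4 + 488.6 + 208.6 = -78.1
(Excluded from the current account — financial account: new loans extended by domestic banks to foreign borrowers 1587.2, domestic pension funds' purchases of foreign equities 522.4, increase in resident deposits held at foreign banks 880.0; capital account: debt forgiveness received from foreign official creditors 201.3.)

-78.1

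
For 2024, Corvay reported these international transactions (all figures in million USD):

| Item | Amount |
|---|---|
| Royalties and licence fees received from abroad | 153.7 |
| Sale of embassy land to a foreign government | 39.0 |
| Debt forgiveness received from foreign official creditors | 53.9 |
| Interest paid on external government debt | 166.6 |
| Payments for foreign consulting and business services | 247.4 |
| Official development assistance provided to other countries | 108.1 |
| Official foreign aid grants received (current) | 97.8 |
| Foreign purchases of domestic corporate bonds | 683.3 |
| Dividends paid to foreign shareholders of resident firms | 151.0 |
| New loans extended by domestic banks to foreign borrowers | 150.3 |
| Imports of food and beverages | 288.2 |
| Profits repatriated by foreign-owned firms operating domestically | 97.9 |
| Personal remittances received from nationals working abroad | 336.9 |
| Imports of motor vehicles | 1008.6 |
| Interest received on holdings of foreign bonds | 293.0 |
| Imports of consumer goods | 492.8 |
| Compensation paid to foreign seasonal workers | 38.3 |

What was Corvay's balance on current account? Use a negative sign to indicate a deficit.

-1717.5

Goods: -492.8 - 1008.6 - 288.2 = -1789.6
Services: -247.4 + 153.7 = -93.7
Primary income: -38.3 - 166.6 + 293.0 - 97.9 - 151.0 = -160.8
Secondary income: 336.9 + 97.8 - 108.1 = 326.6
Current account = (-1789.6) + (-93.7) + (-160.8) + 326.6 = -1717.5
(Excluded from the current account — capital account: sale of embassy land to a foreign government 39.0, debt forgiveness received from foreign official creditors 53.9; financial account: foreign purchases of domestic corporate bonds 683.3, new loans extended by domestic banks to foreign borrowers 150.3.)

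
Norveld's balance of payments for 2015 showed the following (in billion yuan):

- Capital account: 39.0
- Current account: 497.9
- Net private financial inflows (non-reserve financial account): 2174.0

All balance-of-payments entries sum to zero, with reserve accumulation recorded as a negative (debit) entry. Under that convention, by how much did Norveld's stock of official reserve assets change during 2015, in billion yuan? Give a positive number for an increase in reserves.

Official reserve transactions balance = -(497.9 + 39.0 + 2174.0) = -2710.9
An accumulation of reserves is recorded as a debit (negative entry), so the change in the stock of reserves is the negative of that balance.
Change in official reserves = -(-2710.9) = 2710.9

2710.9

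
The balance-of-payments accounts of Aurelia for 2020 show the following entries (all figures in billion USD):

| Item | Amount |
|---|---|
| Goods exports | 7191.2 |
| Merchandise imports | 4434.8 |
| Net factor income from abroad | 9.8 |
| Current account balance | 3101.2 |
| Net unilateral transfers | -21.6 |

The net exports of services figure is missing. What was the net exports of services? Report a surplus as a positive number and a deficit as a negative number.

356.6

Current account = goods balance + services balance + net primary income + net secondary income
Sum of the known components = 2744.6
Net exports of services = CA - (known components) = 3101.2 - 2744.6 = 356.6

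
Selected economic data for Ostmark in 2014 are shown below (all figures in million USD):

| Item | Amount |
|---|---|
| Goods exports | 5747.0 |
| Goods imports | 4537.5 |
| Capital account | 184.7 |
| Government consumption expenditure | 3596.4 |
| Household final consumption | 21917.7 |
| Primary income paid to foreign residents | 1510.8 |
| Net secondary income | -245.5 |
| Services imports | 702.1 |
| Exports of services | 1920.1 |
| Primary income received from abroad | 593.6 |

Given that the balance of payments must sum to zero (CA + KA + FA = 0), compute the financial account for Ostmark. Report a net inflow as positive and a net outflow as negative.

-1449.5

Goods balance = 5747.0 - 4537.5 = 1209.5
Services balance = 1920.1 - 702.1 = 1218.0
Trade balance (goods + services) = 1209.5 + 1218.0 = 2427.5
Net primary income = 593.6 - 1510.8 = -917.2
Net secondary income = -245.5
Current account = 2427.5 + (-917.2) + (-245.5) = 1264.8
Financial account = -(1264.8 + 184.7) = -1449.5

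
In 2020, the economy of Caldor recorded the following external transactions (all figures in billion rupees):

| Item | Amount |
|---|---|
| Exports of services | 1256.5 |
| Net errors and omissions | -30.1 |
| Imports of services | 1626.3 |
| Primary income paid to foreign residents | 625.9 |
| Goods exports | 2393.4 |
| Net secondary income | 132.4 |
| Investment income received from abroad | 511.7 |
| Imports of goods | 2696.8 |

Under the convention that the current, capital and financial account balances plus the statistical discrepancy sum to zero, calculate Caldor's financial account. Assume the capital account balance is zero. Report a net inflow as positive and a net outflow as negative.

685.1

Goods balance = 2393.4 - 2696.8 = -303.4
Services balance = 1256.5 - 1626.3 = -369.8
Trade balance (goods + services) = -303.4 + (-369.8) = -673.2
Net primary income = 511.7 - 625.9 = -114.2
Net secondary income = 132.4
Current account = -673.2 + (-114.2) + 132.4 = -655.0
Financial account = -(-655.0 + (-30.1)) = 685.1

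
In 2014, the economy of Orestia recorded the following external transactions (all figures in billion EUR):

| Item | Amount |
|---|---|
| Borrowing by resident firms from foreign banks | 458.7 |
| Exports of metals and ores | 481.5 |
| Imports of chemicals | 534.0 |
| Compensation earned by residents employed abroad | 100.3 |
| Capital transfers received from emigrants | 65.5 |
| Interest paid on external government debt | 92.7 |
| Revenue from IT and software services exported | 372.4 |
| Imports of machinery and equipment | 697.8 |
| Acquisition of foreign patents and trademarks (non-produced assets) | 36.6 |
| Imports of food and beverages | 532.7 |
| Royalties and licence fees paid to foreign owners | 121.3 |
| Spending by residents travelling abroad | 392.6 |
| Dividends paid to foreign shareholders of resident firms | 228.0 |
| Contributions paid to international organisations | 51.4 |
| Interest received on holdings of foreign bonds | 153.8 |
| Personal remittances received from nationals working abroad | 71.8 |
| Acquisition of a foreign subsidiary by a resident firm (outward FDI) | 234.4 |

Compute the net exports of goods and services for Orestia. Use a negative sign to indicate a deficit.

-1424.5

Goods: 481.5 - 697.8 - 532.7 - 534.0 = -1283.0
Services: -121.3 + 372.4 - 392.6 = -141.5
Trade balance = -1283.0 + (-141.5) = -1424.5
(Excluded from the trade balance — financial account: borrowing by resident firms from foreign banks 458.7, acquisition of a foreign subsidiary by a resident firm (outward FDI) 234.4; primary income: compensation earned by residents employed abroad 100.3, interest paid on external government debt 92.7, dividends paid to foreign shareholders of resident firms 228.0, interest received on holdings of foreign bonds 153.8; capital account: capital transfers received from emigrants 65.5, acquisition of foreign patents and trademarks (non-produced assets) 36.6; secondary income: contributions paid to international organisations 51.4, personal remittances received from nationals working abroad 71.8.)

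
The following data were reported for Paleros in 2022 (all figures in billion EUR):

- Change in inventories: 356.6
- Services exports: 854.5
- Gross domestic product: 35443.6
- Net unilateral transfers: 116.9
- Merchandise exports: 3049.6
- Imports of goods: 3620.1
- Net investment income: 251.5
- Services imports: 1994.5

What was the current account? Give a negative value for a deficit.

Goods balance = 3049.6 - 3620.1 = -570.5
Services balance = 854.5 - 1994.5 = -1140.0
Trade balance (goods + services) = -570.5 + (-1140.0) = -1710.5
Net primary income = 251.5
Net secondary income = 116.9
Current account = -1710.5 + 251.5 + 116.9 = -1342.1

-1342.1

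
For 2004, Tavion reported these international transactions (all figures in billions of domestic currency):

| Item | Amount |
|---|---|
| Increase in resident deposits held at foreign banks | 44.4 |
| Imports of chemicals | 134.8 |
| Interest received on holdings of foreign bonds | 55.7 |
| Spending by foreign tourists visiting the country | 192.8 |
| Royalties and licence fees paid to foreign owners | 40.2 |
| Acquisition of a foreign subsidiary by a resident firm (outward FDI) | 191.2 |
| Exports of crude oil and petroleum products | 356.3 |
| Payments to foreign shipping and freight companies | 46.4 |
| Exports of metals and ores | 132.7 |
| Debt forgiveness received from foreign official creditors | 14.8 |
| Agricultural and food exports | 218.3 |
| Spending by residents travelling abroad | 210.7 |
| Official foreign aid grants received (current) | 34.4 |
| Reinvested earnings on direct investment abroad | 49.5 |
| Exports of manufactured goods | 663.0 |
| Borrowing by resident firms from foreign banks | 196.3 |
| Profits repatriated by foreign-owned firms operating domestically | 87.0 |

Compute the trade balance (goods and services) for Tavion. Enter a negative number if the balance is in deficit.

Goods: 218.3 + 356.3 + 663.0 - 134.8 + 132.7 = 1235.5
Services: -210.7 - 46.4 + 192.8 - 40.2 = -104.5
Trade balance = 1235.5 + (-104.5) = 1131.0
(Excluded from the trade balance — financial account: increase in resident deposits held at foreign banks 44.4, acquisition of a foreign subsidiary by a resident firm (outward FDI) 191.2, borrowing by resident firms from foreign banks 196.3; primary income: interest received on holdings of foreign bonds 55.7, reinvested earnings on direct investment abroad 49.5, profits repatriated by foreign-owned firms operating domestically 87.0; capital account: debt forgiveness received from foreign official creditors 14.8; secondary income: official foreign aid grants received (current) 34.4.)

1131.0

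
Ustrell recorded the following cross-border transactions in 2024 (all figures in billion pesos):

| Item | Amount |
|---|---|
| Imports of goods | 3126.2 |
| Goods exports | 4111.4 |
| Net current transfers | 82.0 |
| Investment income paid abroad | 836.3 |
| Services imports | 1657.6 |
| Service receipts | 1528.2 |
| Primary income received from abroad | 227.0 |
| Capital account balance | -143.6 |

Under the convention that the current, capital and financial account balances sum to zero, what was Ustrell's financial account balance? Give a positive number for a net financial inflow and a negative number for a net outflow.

-184.9

Goods balance = 4111.4 - 3126.2 = 985.2
Services balance = 1528.2 - 1657.6 = -129.4
Trade balance (goods + services) = 985.2 + (-129.4) = 855.8
Net primary income = 227.0 - 836.3 = -609.3
Net secondary income = 82.0
Current account = 855.8 + (-609.3) + 82.0 = 328.5
Financial account = -(328.5 + (-143.6)) = -184.9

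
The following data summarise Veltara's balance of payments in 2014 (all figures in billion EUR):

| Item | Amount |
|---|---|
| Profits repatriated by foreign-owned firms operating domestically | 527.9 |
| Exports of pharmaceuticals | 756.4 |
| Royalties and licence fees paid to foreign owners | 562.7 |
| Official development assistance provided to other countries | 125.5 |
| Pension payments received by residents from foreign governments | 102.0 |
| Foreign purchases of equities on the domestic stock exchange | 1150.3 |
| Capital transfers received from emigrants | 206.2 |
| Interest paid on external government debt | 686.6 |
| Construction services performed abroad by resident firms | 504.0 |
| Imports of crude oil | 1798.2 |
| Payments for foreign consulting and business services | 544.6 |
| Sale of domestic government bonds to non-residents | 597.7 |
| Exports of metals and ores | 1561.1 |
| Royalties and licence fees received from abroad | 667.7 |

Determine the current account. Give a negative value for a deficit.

Goods: 756.4 + 1561.1 - 1798.2 = 519.3
Services: 667.7 - 562.7 - 544.6 + 504.0 = 64.4
Primary income: -686.6 - 527.9 = -1214.5
Secondary income: 102.0 - 125.5 = -23.5
Current account = 519.3 + 64.4 + (-1214.5) + (-23.5) = -654.3
(Excluded from the current account — financial account: foreign purchases of equities on the domestic stock exchange 1150.3, sale of domestic government bonds to non-residents 597.7; capital account: capital transfers received from emigrants 206.2.)

-654.3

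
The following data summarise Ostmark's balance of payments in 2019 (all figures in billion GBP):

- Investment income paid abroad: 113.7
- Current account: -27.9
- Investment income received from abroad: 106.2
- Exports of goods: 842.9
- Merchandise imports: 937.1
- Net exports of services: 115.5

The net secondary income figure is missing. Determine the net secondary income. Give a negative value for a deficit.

Current account = goods balance + services balance + net primary income + net secondary income
Sum of the known components = 13.8
Net secondary income = CA - (known components) = -27.9 - 13.8 = -41.7

-41.7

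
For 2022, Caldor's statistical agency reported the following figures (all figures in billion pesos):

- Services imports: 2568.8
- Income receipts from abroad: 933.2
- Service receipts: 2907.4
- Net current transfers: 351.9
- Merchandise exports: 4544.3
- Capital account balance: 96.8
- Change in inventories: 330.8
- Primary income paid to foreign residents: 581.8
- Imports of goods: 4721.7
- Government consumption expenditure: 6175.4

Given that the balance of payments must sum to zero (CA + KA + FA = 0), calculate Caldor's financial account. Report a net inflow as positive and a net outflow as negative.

-961.3

Goods balance = 4544.3 - 4721.7 = -177.4
Services balance = 2907.4 - 2568.8 = 338.6
Trade balance (goods + services) = -177.4 + 338.6 = 161.2
Net primary income = 933.2 - 581.8 = 351.4
Net secondary income = 351.9
Current account = 161.2 + 351.4 + 351.9 = 864.5
Financial account = -(864.5 + 96.8) = -961.3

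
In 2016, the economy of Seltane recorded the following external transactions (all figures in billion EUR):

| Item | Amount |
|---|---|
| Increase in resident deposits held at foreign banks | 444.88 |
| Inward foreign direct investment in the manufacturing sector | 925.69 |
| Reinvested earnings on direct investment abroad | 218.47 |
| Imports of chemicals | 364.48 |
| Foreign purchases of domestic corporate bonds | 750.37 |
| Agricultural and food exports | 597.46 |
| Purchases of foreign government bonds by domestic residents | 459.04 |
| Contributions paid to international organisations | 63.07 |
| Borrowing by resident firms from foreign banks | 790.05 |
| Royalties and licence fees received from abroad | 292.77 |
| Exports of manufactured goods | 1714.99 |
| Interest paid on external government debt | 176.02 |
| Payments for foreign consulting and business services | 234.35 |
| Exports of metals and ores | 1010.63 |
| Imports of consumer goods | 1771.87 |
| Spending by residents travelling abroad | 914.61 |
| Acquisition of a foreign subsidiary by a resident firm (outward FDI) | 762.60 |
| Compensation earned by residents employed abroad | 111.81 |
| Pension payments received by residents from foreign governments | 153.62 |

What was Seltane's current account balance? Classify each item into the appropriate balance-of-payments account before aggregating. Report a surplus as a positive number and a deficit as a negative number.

575.35

Goods: -364.48 + 1714.99 + 597.46 - 1771.87 + 1010.63 = 1186.73
Services: -234.35 - 914.61 + 292.77 = -856.19
Primary income: 111.81 - 176.02 + 218.47 = 154.26
Secondary income: 153.62 - 63.07 = 90.55
Current account = 1186.73 + (-856.19) + 154.26 + 90.55 = 575.35
(Excluded from the current account — financial account: increase in resident deposits held at foreign banks 444.88, inward foreign direct investment in the manufacturing sector 925.69, foreign purchases of domestic corporate bonds 750.37, purchases of foreign government bonds by domestic residents 459.04, borrowing by resident firms from foreign banks 790.05, acquisition of a foreign subsidiary by a resident firm (outward FDI) 762.60.)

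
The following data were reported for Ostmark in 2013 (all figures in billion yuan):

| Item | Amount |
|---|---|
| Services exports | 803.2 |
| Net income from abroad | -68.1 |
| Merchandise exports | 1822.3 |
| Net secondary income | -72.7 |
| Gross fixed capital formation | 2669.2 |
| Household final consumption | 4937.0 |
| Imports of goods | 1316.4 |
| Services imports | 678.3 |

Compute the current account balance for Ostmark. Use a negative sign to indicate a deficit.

Goods balance = 1822.3 - 1316.4 = 505.9
Services balance = 803.2 - 678.3 = 124.9
Trade balance (goods + services) = 505.9 + 124.9 = 630.8
Net primary income = -68.1
Net secondary income = -72.7
Current account = 630.8 + (-68.1) + (-72.7) = 490.0

490.0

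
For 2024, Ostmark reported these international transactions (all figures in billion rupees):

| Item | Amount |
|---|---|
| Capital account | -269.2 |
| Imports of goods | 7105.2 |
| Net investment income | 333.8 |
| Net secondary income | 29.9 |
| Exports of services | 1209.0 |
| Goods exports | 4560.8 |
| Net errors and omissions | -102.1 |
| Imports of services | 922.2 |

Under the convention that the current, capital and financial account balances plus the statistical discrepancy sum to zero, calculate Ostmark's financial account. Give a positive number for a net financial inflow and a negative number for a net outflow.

2265.2

Goods balance = 4560.8 - 7105.2 = -2544.4
Services balance = 1209.0 - 922.2 = 286.8
Trade balance (goods + services) = -2544.4 + 286.8 = -2257.6
Net primary income = 333.8
Net secondary income = 29.9
Current account = -2257.6 + 333.8 + 29.9 = -1893.9
Financial account = -(-1893.9 + (-269.2) + (-102.1)) = 2265.2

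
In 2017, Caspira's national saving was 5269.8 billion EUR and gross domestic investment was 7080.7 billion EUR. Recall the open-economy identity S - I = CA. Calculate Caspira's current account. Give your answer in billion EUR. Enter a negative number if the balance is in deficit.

S - I = CA (net lending to the rest of the world).
CA = S - I = 5269.8 - 7080.7 = -1810.9

-1810.9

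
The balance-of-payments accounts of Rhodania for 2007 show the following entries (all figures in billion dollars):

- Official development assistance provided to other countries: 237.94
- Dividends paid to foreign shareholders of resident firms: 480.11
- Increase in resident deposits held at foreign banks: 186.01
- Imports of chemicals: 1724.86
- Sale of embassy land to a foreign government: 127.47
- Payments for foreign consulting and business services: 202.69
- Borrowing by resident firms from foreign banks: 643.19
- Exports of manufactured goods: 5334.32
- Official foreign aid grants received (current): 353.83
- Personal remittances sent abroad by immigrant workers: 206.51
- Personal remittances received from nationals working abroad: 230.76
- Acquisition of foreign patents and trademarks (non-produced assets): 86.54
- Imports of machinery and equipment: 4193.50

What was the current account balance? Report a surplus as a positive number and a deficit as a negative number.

Goods: -4193.50 - 1724.86 + 5334.32 = -584.04
Services: -202.69
Primary income: -480.11
Secondary income: -237.94 - 206.51 + 353.83 + 230.76 = 140.14
Current account = (-584.04) + (-202.69) + (-480.11) + 140.14 = -1126.70
(Excluded from the current account — financial account: increase in resident deposits held at foreign banks 186.01, borrowing by resident firms from foreign banks 643.19; capital account: sale of embassy land to a foreign government 127.47, acquisition of foreign patents and trademarks (non-produced assets) 86.54.)

-1126.70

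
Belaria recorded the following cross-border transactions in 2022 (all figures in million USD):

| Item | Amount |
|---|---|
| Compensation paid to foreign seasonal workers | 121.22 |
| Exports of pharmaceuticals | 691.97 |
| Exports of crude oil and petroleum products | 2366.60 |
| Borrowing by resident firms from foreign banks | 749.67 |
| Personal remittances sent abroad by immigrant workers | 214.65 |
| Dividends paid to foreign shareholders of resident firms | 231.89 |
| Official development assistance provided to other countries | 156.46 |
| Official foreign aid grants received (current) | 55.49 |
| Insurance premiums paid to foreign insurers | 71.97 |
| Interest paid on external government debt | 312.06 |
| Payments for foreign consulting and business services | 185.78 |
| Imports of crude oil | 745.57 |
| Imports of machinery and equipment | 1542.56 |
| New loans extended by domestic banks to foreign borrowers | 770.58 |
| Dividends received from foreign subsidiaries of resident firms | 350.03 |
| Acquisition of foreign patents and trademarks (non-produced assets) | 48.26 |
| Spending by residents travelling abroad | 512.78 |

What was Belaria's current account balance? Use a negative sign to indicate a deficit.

Goods: 691.97 + 2366.60 - 745.57 - 1542.56 = 770.44
Services: -185.78 - 512.78 - 71.97 = -770.53
Primary income: -121.22 + 350.03 - 231.89 - 312.06 = -315.14
Secondary income: -214.65 - 156.46 + 55.49 = -315.62
Current account = 770.44 + (-770.53) + (-315.14) + (-315.62) = -630.85
(Excluded from the current account — financial account: borrowing by resident firms from foreign banks 749.67, new loans extended by domestic banks to foreign borrowers 770.58; capital account: acquisition of foreign patents and trademarks (non-produced assets) 48.26.)

-630.85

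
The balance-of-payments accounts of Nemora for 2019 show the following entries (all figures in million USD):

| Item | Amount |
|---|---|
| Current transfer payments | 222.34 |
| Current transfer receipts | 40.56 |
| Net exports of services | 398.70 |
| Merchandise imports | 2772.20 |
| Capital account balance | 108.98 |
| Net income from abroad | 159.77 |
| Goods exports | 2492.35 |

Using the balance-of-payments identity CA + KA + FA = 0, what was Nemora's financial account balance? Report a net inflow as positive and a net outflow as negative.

Goods balance = 2492.35 - 2772.20 = -279.85
Services balance = 398.70
Trade balance (goods + services) = -279.85 + 398.70 = 118.85
Net primary income = 159.77
Net secondary income = 40.56 - 222.34 = -181.78
Current account = 118.85 + 159.77 + (-181.78) = 96.84
Financial account = -(96.84 + 108.98) = -205.82

-205.82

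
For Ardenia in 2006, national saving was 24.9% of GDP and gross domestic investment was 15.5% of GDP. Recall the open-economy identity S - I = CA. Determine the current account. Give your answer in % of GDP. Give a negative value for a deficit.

9.4

S - I = CA (net lending to the rest of the world).
CA = S - I = 24.9 - 15.5 = 9.4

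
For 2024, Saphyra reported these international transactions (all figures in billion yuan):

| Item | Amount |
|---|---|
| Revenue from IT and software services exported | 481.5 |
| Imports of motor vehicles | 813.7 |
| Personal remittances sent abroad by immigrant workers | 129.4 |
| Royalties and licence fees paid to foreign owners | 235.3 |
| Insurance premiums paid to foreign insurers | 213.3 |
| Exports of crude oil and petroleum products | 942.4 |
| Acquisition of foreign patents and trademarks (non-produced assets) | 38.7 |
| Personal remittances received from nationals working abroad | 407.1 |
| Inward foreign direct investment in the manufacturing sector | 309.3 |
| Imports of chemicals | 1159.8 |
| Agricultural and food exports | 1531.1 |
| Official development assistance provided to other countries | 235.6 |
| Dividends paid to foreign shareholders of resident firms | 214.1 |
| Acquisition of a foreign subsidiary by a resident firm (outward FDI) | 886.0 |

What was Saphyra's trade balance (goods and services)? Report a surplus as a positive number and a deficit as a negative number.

Goods: -813.7 - 1159.8 + 1531.1 + 942.4 = 500.0
Services: -213.3 - 235.3 + 481.5 = 32.9
Trade balance = 500.0 + 32.9 = 532.9
(Excluded from the trade balance — secondary income: personal remittances sent abroad by immigrant workers 129.4, personal remittances received from nationals working abroad 407.1, official development assistance provided to other countries 235.6; capital account: acquisition of foreign patents and trademarks (non-produced assets) 38.7; financial account: inward foreign direct investment in the manufacturing sector 309.3, acquisition of a foreign subsidiary by a resident firm (outward FDI) 886.0; primary income: dividends paid to foreign shareholders of resident firms 214.1.)

532.9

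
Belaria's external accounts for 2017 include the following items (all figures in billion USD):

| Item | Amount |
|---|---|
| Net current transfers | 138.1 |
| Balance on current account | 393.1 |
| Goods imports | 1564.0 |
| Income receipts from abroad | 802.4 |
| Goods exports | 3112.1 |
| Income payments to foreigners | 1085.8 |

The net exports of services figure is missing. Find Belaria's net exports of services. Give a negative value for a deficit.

-1009.7

Current account = goods balance + services balance + net primary income + net secondary income
Sum of the known components = 1402.8
Net exports of services = CA - (known components) = 393.1 - 1402.8 = -1009.7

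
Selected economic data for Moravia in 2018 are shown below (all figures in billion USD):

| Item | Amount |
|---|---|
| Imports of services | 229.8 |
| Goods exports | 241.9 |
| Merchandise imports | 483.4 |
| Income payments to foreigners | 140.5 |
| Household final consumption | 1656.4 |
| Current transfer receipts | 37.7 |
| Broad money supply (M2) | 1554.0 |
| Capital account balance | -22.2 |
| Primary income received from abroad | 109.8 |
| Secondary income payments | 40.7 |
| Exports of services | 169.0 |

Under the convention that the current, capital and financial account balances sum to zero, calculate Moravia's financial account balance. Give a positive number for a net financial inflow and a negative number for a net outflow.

358.2

Goods balance = 241.9 - 483.4 = -241.5
Services balance = 169.0 - 229.8 = -60.8
Trade balance (goods + services) = -241.5 + (-60.8) = -302.3
Net primary income = 109.8 - 140.5 = -30.7
Net secondary income = 37.7 - 40.7 = -3.0
Current account = -302.3 + (-30.7) + (-3.0) = -336.0
Financial account = -(-336.0 + (-22.2)) = 358.2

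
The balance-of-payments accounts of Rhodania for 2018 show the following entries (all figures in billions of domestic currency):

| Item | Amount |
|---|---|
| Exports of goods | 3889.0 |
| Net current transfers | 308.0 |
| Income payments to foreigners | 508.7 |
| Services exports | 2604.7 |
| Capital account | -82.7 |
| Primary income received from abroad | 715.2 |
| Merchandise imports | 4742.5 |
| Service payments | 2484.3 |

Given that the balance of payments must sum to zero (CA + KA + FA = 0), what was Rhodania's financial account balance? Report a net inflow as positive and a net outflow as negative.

Goods balance = 3889.0 - 4742.5 = -853.5
Services balance = 2604.7 - 2484.3 = 120.4
Trade balance (goods + services) = -853.5 + 120.4 = -733.1
Net primary income = 715.2 - 508.7 = 206.5
Net secondary income = 308.0
Current account = -733.1 + 206.5 + 308.0 = -218.6
Financial account = -(-218.6 + (-82.7)) = 301.3

301.3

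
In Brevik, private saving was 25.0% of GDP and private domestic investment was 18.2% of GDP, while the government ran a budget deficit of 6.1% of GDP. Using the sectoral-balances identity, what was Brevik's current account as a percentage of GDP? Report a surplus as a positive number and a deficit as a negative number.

0.7

By the sectoral-balances identity, CA = (S_private - I) + (T - G).
Private balance = 25.0 - 18.2 = 6.8
Government balance (T - G) = -6.1
CA = 6.8 + (-6.1) = 0.7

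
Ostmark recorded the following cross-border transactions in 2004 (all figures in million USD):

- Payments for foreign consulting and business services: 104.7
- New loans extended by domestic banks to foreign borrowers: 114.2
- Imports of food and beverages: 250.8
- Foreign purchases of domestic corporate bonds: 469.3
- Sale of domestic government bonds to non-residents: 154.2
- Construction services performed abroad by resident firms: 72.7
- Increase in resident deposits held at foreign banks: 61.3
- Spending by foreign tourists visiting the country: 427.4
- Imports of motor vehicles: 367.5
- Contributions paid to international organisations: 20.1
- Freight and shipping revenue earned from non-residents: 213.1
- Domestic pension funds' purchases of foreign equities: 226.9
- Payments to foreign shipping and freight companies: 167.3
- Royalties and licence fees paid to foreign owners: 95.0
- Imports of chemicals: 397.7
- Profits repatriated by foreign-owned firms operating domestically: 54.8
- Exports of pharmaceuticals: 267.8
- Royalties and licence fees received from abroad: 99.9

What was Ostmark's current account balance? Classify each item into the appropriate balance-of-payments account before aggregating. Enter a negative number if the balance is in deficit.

Goods: 267.8 - 397.7 - 250.8 - 367.5 = -748.2
Services: 72.7 + 99.9 - 95.0 + 213.1 - 167.3 + 427.4 - 104.7 = 446.1
Primary income: -54.8
Secondary income: -20.1
Current account = (-748.2) + 446.1 + (-54.8) + (-20.1) = -377.0
(Excluded from the current account — financial account: new loans extended by domestic banks to foreign borrowers 114.2, foreign purchases of domestic corporate bonds 469.3, sale of domestic government bonds to non-residents 154.2, increase in resident deposits held at foreign banks 61.3, domestic pension funds' purchases of foreign equities 226.9.)

-377.0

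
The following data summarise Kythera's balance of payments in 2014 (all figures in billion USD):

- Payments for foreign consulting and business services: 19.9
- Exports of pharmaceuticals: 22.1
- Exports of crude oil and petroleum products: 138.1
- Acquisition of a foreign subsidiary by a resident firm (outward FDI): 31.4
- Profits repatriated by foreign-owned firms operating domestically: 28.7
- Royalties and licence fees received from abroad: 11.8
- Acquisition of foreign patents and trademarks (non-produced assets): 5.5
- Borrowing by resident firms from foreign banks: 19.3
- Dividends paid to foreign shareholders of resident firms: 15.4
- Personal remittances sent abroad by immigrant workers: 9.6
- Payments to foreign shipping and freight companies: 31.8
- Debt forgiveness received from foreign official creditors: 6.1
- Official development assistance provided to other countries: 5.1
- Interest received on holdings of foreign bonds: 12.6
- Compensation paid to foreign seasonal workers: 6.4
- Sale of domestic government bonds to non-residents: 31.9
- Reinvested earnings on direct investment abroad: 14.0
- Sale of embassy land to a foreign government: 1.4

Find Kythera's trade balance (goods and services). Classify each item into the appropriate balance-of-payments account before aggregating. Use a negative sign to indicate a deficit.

120.3

Goods: 138.1 + 22.1 = 160.2
Services: -19.9 - 31.8 + 11.8 = -39.9
Trade balance = 160.2 + (-39.9) = 120.3
(Excluded from the trade balance — financial account: acquisition of a foreign subsidiary by a resident firm (outward FDI) 31.4, borrowing by resident firms from foreign banks 19.3, sale of domestic government bonds to non-residents 31.9; primary income: profits repatriated by foreign-owned firms operating domestically 28.7, dividends paid to foreign shareholders of resident firms 15.4, interest received on holdings of foreign bonds 12.6, compensation paid to foreign seasonal workers 6.4, reinvested earnings on direct investment abroad 14.0; capital account: acquisition of foreign patents and trademarks (non-produced assets) 5.5, debt forgiveness received from foreign official creditors 6.1, sale of embassy land to a foreign government 1.4; secondary income: personal remittances sent abroad by immigrant workers 9.6, official development assistance provided to other countries 5.1.)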